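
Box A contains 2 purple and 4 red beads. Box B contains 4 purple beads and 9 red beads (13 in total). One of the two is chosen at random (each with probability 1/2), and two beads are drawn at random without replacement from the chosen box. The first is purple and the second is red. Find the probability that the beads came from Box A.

P(E | Box A) = 4/15; P(E | Box B) = 3/13.
P(E) = 1/2·4/15 + 1/2·3/13 = 97/390.
By Bayes' rule, P(Box A | E) = 2/15 / 97/390 = 52/97 ≈ 0.5361.

52/97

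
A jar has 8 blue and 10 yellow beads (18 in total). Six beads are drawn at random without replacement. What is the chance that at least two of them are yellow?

Sum the hypergeometric tail for j = 2,…,6 yellow beads.
Favorable = C(10,2)·C(8,4) + C(10,3)·C(8,3) + C(10,4)·C(8,2) + C(10,5)·C(8,1) + C(10,6)·C(8,0) = 17976; total = C(18,6) = 18564.
P = 17976/18564 = 214/221 ≈ 0.9683.

214/221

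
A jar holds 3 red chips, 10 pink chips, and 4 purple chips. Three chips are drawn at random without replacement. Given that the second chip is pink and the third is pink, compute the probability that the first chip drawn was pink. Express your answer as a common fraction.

8/15

P(first=pink and the second chip is pink and the third is pink) = (10/17)·(9/16)·(8/15) = 3/17.
P(E) = Σ over first color = 9/136 + 3/17 + 3/34 = 45/136.
By Bayes, P(first=pink | E) = 3/17 / 45/136 = 8/15 ≈ 0.5333.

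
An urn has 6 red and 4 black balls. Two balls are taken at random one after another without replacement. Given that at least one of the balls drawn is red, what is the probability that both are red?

5/13

P(both red) = C(6,2)/C(10,2) = 1/3; P(at least one red) = 1 − C(4,2)/C(10,2) = 13/15.
Since 'both red' ⊆ 'at least one red', P(both | at least one) = 1/3 / 13/15 = 5/13 ≈ 0.3846.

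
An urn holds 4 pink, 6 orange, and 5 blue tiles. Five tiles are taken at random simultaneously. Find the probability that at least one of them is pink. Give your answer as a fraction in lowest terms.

11/13

Use the complement: P(at least one pink) = 1 − P(no pink).
P(none) = C(11,5)/C(15,5) = 462/3003.
So P = 1 − 462/3003 = 11/13 ≈ 0.8462.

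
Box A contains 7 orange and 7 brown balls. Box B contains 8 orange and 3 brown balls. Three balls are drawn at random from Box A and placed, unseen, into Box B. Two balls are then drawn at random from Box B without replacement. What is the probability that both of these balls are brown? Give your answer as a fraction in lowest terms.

213/2366

Condition on how many of the transferred balls are brown (from Box A: 7 brown of 14; then Box B has 14 total).
  0 brown: C(7,0)C(7,3)/C(14,3) = 5/52; then P = C(3,2)/C(14,2) = 3/91
  1 brown: C(7,1)C(7,2)/C(14,3) = 21/52; then P = C(4,2)/C(14,2) = 6/91
  2 brown: C(7,2)C(7,1)/C(14,3) = 21/52; then P = C(5,2)/C(14,2) = 10/91
  3 brown: C(7,3)C(7,0)/C(14,3) = 5/52; then P = C(6,2)/C(14,2) = 15/91
P(both brown) = 213/2366 ≈ 0.0900.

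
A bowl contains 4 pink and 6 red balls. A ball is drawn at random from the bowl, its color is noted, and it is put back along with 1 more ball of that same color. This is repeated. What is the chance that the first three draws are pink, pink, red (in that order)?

1/11

Track the composition after each reinforcement of +1.
P = (4/10) · (5/11) · (6/12) = 1/11 ≈ 0.0909.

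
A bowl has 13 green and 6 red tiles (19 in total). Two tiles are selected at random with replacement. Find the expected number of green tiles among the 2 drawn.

By linearity of expectation, E[X] = Σ P(draw i is green); each independent draw has P(green) = 13/19.
E[X] = 2 · 13/19 = 26/19 ≈ 1.3684.

26/19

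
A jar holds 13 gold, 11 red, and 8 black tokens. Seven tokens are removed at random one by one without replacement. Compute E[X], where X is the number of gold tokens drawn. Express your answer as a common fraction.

By linearity of expectation, E[X] = Σ P(draw i is gold); by symmetry each draw (even without replacement) has P(gold) = 13/32.
E[X] = 7 · 13/32 = 91/32 ≈ 2.8438.

91/32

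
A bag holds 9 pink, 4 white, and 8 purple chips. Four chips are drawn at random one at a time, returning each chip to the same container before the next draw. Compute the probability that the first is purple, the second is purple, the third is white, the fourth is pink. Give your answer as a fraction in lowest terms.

256/21609

Multiply the conditional probability of each draw in order, with replacement (the composition resets each draw).
P = (8/21) · (8/21) · (4/21) · (9/21) = 256/21609 ≈ 0.0118.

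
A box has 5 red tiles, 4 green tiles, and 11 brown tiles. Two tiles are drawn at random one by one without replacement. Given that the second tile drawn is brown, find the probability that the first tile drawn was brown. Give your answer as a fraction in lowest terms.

P(first=brown and the second tile drawn is brown) = (11/20)·(10/19) = 11/38.
P(the second tile drawn is brown) = Σ over first color = 11/76 + 11/95 + 11/38 = 11/20.
By Bayes, P(first=brown | the second tile drawn is brown) = 11/38 / 11/20 = 10/19 ≈ 0.5263.

10/19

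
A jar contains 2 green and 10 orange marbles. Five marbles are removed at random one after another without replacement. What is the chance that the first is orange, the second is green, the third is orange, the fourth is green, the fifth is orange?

1/66

Multiply the conditional probability of each draw in order, without replacement, so each draw removes one from its color and from the total.
P = (10/12) · (2/11) · (9/10) · (1/9) · (8/8) = 1/66 ≈ 0.0152.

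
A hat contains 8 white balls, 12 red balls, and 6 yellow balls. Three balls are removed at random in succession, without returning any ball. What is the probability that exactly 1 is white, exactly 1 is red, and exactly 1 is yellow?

72/325

Unordered draws without replacement: count favorable combinations over C(26,3).
Favorable = C(8,1) · C(12,1) · C(6,1) = 576; total = C(26,3) = 2600.
P = 576/2600 = 72/325 ≈ 0.2215.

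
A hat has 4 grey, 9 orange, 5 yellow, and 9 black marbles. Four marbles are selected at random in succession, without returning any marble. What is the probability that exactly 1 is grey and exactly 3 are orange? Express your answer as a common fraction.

Unordered draws without replacement: count favorable combinations over C(27,4).
Favorable = C(4,1) · C(9,3) · C(5,0) · C(9,0) = 336; total = C(27,4) = 17550.
P = 336/17550 = 56/2925 ≈ 0.0191.

56/2925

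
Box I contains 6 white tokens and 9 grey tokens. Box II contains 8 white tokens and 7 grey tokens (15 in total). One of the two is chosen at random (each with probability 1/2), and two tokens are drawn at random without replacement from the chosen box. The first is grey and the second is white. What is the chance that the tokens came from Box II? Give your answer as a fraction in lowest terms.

28/55

P(E | Box I) = 9/35; P(E | Box II) = 4/15.
P(E) = 1/2·9/35 + 1/2·4/15 = 11/42.
By Bayes' rule, P(Box II | E) = 2/15 / 11/42 = 28/55 ≈ 0.5091.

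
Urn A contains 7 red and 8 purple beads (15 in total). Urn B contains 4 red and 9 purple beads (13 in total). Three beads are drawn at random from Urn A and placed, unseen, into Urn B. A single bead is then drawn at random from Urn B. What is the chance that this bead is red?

27/80

Condition on how many of the transferred beads are red (from Urn A: 7 red of 15; then Urn B has 16 total).
  0 red: C(7,0)C(8,3)/C(15,3) = 8/65; then P = 4/16
  1 red: C(7,1)C(8,2)/C(15,3) = 28/65; then P = 5/16
  2 red: C(7,2)C(8,1)/C(15,3) = 24/65; then P = 6/16
  3 red: C(7,3)C(8,0)/C(15,3) = 1/13; then P = 7/16
P(red from Urn B) = 27/80 ≈ 0.3375.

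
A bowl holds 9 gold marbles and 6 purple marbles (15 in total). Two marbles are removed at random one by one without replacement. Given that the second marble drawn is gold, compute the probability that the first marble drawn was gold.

P(first=gold and the second marble drawn is gold) = (9/15)·(8/14) = 12/35.
P(the second marble drawn is gold) = Σ over first color = 12/35 + 9/35 = 3/5.
By Bayes, P(first=gold | the second marble drawn is gold) = 12/35 / 3/5 = 4/7 ≈ 0.5714.

4/7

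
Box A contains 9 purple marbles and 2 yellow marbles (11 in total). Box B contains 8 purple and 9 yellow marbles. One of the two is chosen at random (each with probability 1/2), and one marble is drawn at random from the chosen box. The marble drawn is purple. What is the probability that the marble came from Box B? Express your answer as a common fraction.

88/241

P(purple | Box A) = 9/11; P(purple | Box B) = 8/17.
P(purple) = 1/2·9/11 + 1/2·8/17 = 241/374.
By Bayes' rule, P(Box B | purple) = 4/17 / 241/374 = 88/241 ≈ 0.3651.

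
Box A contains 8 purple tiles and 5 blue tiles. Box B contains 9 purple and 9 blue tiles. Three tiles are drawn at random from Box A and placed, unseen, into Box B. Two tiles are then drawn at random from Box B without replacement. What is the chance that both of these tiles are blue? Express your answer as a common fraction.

Condition on how many of the transferred tiles are blue (from Box A: 5 blue of 13; then Box B has 21 total).
  0 blue: C(5,0)C(8,3)/C(13,3) = 28/143; then P = C(9,2)/C(21,2) = 6/35
  1 blue: C(5,1)C(8,2)/C(13,3) = 70/143; then P = C(10,2)/C(21,2) = 3/14
  2 blue: C(5,2)C(8,1)/C(13,3) = 40/143; then P = C(11,2)/C(21,2) = 11/42
  3 blue: C(5,3)C(8,0)/C(13,3) = 5/143; then P = C(12,2)/C(21,2) = 11/35
P(both blue) = 304/1365 ≈ 0.2227.

304/1365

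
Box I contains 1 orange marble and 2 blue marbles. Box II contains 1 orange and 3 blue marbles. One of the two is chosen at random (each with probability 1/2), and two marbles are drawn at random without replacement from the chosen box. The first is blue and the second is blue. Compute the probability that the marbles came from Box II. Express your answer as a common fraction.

3/5

P(E | Box I) = 1/3; P(E | Box II) = 1/2.
P(E) = 1/2·1/3 + 1/2·1/2 = 5/12.
By Bayes' rule, P(Box II | E) = 1/4 / 5/12 = 3/5 ≈ 0.6000.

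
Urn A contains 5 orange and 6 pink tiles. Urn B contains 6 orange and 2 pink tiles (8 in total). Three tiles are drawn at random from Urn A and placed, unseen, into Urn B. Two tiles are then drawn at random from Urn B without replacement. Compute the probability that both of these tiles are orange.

Condition on how many of the transferred tiles are orange (from Urn A: 5 orange of 11; then Urn B has 11 total).
  0 orange: C(5,0)C(6,3)/C(11,3) = 4/33; then P = C(6,2)/C(11,2) = 3/11
  1 orange: C(5,1)C(6,2)/C(11,3) = 5/11; then P = C(7,2)/C(11,2) = 21/55
  2 orange: C(5,2)C(6,1)/C(11,3) = 4/11; then P = C(8,2)/C(11,2) = 28/55
  3 orange: C(5,3)C(6,0)/C(11,3) = 2/33; then P = C(9,2)/C(11,2) = 36/55
P(both orange) = 261/605 ≈ 0.4314.

261/605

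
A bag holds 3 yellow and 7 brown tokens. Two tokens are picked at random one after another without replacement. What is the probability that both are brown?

Unordered draws without replacement: count favorable combinations over C(10,2).
Favorable = C(3,0) · C(7,2) = 21; total = C(10,2) = 45.
P = 21/45 = 7/15 ≈ 0.4667.

7/15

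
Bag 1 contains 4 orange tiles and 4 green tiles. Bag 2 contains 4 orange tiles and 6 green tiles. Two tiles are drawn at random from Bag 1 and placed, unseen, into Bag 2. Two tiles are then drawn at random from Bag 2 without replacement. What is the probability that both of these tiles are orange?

Condition on how many of the transferred tiles are orange (from Bag 1: 4 orange of 8; then Bag 2 has 12 total).
  0 orange: C(4,0)C(4,2)/C(8,2) = 3/14; then P = C(4,2)/C(12,2) = 1/11
  1 orange: C(4,1)C(4,1)/C(8,2) = 4/7; then P = C(5,2)/C(12,2) = 5/33
  2 orange: C(4,2)C(4,0)/C(8,2) = 3/14; then P = C(6,2)/C(12,2) = 5/22
P(both orange) = 13/84 ≈ 0.1548.

13/84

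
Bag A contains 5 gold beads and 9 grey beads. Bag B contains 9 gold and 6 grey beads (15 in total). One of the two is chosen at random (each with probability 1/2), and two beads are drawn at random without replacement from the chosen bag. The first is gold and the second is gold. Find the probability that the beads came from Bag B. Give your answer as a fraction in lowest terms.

78/103

P(E | Bag A) = 10/91; P(E | Bag B) = 12/35.
P(E) = 1/2·10/91 + 1/2·12/35 = 103/455.
By Bayes' rule, P(Bag B | E) = 6/35 / 103/455 = 78/103 ≈ 0.7573.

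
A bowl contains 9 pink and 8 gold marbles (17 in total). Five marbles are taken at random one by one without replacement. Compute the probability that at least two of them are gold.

Sum the hypergeometric tail for j = 2,…,5 gold marbles.
Favorable = C(8,2)·C(9,3) + C(8,3)·C(9,2) + C(8,4)·C(9,1) + C(8,5)·C(9,0) = 5054; total = C(17,5) = 6188.
P = 5054/6188 = 361/442 ≈ 0.8167.

361/442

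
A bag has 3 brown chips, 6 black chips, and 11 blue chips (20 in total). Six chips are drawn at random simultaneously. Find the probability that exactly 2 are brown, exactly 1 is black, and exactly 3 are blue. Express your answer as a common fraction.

Unordered draws without replacement: count favorable combinations over C(20,6).
Favorable = C(3,2) · C(6,1) · C(11,3) = 2970; total = C(20,6) = 38760.
P = 2970/38760 = 99/1292 ≈ 0.0766.

99/1292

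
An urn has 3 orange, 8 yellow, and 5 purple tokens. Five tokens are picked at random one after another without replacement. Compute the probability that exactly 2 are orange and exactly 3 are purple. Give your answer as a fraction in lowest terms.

Unordered draws without replacement: count favorable combinations over C(16,5).
Favorable = C(3,2) · C(8,0) · C(5,3) = 30; total = C(16,5) = 4368.
P = 30/4368 = 5/728 ≈ 0.0069.

5/728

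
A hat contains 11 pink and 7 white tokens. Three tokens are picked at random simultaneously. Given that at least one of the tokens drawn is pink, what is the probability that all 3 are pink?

15/71

P(all 3 pink) = C(11,3)/C(18,3) = 55/272; P(at least one pink) = 1 − C(7,3)/C(18,3) = 781/816.
Since 'all 3 pink' ⊆ 'at least one pink', P(all 3 | at least one) = 55/272 / 781/816 = 15/71 ≈ 0.2113.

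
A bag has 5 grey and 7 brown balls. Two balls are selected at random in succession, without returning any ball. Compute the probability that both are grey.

Unordered draws without replacement: count favorable combinations over C(12,2).
Favorable = C(5,2) · C(7,0) = 10; total = C(12,2) = 66.
P = 10/66 = 5/33 ≈ 0.1515.

5/33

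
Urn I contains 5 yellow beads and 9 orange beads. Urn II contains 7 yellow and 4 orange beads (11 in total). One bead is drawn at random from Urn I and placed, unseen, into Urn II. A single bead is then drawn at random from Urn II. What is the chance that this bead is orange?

Condition on how many of the transferred beads are orange (from Urn I: 9 orange of 14; then Urn II has 12 total).
  0 orange: C(9,0)C(5,1)/C(14,1) = 5/14; then P = 4/12
  1 orange: C(9,1)C(5,0)/C(14,1) = 9/14; then P = 5/12
P(orange from Urn II) = 65/168 ≈ 0.3869.

65/168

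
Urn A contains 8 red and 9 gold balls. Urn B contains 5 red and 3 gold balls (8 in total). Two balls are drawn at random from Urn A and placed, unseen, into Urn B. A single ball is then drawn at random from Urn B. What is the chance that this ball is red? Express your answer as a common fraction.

101/170

Condition on how many of the transferred balls are red (from Urn A: 8 red of 17; then Urn B has 10 total).
  0 red: C(8,0)C(9,2)/C(17,2) = 9/34; then P = 5/10
  1 red: C(8,1)C(9,1)/C(17,2) = 9/17; then P = 6/10
  2 red: C(8,2)C(9,0)/C(17,2) = 7/34; then P = 7/10
P(red from Urn B) = 101/170 ≈ 0.5941.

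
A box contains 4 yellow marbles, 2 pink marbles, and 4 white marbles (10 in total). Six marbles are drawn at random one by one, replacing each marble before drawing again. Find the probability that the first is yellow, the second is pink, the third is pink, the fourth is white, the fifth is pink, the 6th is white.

8/15625

Multiply the conditional probability of each draw in order, with replacement (the composition resets each draw).
P = (4/10) · (2/10) · (2/10) · (4/10) · (2/10) · (4/10) = 8/15625 ≈ 0.0005.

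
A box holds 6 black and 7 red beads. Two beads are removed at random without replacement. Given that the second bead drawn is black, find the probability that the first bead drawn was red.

7/12

P(first=red and the second bead drawn is black) = (7/13)·(6/12) = 7/26.
P(the second bead drawn is black) = Σ over first color = 5/26 + 7/26 = 6/13.
By Bayes, P(first=red | the second bead drawn is black) = 7/26 / 6/13 = 7/12 ≈ 0.5833.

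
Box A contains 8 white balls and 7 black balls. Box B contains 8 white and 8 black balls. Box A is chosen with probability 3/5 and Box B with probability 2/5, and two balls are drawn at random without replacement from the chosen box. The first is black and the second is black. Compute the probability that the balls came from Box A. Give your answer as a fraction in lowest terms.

P(E | Box A) = 1/5; P(E | Box B) = 7/30.
P(E) = 3/5·1/5 + 2/5·7/30 = 16/75.
By Bayes' rule, P(Box A | E) = 3/25 / 16/75 = 9/16 ≈ 0.5625.

9/16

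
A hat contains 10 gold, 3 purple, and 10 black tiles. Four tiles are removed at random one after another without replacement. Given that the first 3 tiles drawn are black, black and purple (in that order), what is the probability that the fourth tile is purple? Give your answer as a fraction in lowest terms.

1/10

After removing 1 purple, 2 black, the hat has 2 purple out of 20 remaining.
P(fourth is purple | given) = 2/20 = 1/10 ≈ 0.1000.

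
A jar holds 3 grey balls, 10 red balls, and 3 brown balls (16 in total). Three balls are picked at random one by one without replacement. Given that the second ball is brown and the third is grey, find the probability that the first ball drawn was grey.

1/7

P(first=grey and the second ball is brown and the third is grey) = (3/16)·(3/15)·(2/14) = 3/560.
P(E) = Σ over first color = 3/560 + 3/112 + 3/560 = 3/80.
By Bayes, P(first=grey | E) = 3/560 / 3/80 = 1/7 ≈ 0.1429.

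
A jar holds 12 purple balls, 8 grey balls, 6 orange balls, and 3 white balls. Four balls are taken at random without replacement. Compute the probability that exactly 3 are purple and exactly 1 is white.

Unordered draws without replacement: count favorable combinations over C(29,4).
Favorable = C(12,3) · C(8,0) · C(6,0) · C(3,1) = 660; total = C(29,4) = 23751.
P = 660/23751 = 220/7917 ≈ 0.0278.

220/7917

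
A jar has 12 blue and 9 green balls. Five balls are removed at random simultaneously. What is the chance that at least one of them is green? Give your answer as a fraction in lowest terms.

Use the complement: P(at least one green) = 1 − P(no green).
P(none) = C(12,5)/C(21,5) = 792/20349.
So P = 1 − 792/20349 = 2173/2261 ≈ 0.9611.

2173/2261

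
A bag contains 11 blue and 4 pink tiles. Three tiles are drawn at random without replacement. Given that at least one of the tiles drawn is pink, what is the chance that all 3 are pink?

P(all 3 pink) = C(4,3)/C(15,3) = 4/455; P(at least one pink) = 1 − C(11,3)/C(15,3) = 58/91.
Since 'all 3 pink' ⊆ 'at least one pink', P(all 3 | at least one) = 4/455 / 58/91 = 2/145 ≈ 0.0138.

2/145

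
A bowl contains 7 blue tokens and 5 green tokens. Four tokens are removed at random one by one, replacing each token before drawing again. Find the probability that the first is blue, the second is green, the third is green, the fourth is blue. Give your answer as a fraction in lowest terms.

Multiply the conditional probability of each draw in order, with replacement (the composition resets each draw).
P = (7/12) · (5/12) · (5/12) · (7/12) = 1225/20736 ≈ 0.0591.

1225/20736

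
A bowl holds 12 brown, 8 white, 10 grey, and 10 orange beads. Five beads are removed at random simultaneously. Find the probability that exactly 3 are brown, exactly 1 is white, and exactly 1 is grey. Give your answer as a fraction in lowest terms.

2200/82251

Unordered draws without replacement: count favorable combinations over C(40,5).
Favorable = C(12,3) · C(8,1) · C(10,1) · C(10,0) = 17600; total = C(40,5) = 658008.
P = 17600/658008 = 2200/82251 ≈ 0.0267.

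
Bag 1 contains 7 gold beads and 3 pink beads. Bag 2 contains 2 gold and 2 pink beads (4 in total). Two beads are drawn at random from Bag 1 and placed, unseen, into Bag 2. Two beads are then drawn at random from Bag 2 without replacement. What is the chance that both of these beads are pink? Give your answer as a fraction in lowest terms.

34/225

Condition on how many of the transferred beads are pink (from Bag 1: 3 pink of 10; then Bag 2 has 6 total).
  0 pink: C(3,0)C(7,2)/C(10,2) = 7/15; then P = C(2,2)/C(6,2) = 1/15
  1 pink: C(3,1)C(7,1)/C(10,2) = 7/15; then P = C(3,2)/C(6,2) = 1/5
  2 pink: C(3,2)C(7,0)/C(10,2) = 1/15; then P = C(4,2)/C(6,2) = 2/5
P(both pink) = 34/225 ≈ 0.1511.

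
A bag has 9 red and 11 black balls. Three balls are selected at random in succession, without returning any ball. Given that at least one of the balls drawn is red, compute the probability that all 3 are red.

28/325

P(all 3 red) = C(9,3)/C(20,3) = 7/95; P(at least one red) = 1 − C(11,3)/C(20,3) = 65/76.
Since 'all 3 red' ⊆ 'at least one red', P(all 3 | at least one) = 7/95 / 65/76 = 28/325 ≈ 0.0862.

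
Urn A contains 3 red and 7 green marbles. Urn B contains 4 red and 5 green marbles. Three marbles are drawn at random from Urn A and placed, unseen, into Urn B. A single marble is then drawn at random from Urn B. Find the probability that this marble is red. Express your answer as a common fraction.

49/120

Condition on how many of the transferred marbles are red (from Urn A: 3 red of 10; then Urn B has 12 total).
  0 red: C(3,0)C(7,3)/C(10,3) = 7/24; then P = 4/12
  1 red: C(3,1)C(7,2)/C(10,3) = 21/40; then P = 5/12
  2 red: C(3,2)C(7,1)/C(10,3) = 7/40; then P = 6/12
  3 red: C(3,3)C(7,0)/C(10,3) = 1/120; then P = 7/12
P(red from Urn B) = 49/120 ≈ 0.4083.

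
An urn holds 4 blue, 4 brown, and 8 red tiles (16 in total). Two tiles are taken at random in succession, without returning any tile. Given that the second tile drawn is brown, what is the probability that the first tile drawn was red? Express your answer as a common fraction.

8/15

P(first=red and the second tile drawn is brown) = (8/16)·(4/15) = 2/15.
P(the second tile drawn is brown) = Σ over first color = 1/15 + 1/20 + 2/15 = 1/4.
By Bayes, P(first=red | the second tile drawn is brown) = 2/15 / 1/4 = 8/15 ≈ 0.5333.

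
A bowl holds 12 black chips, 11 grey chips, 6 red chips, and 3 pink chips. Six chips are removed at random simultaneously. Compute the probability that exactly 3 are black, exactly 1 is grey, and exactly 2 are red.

Unordered draws without replacement: count favorable combinations over C(32,6).
Favorable = C(12,3) · C(11,1) · C(6,2) · C(3,0) = 36300; total = C(32,6) = 906192.
P = 36300/906192 = 3025/75516 ≈ 0.0401.

3025/75516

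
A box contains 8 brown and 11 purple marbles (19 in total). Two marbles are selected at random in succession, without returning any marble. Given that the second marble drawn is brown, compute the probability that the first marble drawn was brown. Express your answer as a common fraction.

P(first=brown and the second marble drawn is brown) = (8/19)·(7/18) = 28/171.
P(the second marble drawn is brown) = Σ over first color = 28/171 + 44/171 = 8/19.
By Bayes, P(first=brown | the second marble drawn is brown) = 28/171 / 8/19 = 7/18 ≈ 0.3889.

7/18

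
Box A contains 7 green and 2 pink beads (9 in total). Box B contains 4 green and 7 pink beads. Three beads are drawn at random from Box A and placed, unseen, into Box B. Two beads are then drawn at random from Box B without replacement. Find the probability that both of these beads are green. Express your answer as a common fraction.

Condition on how many of the transferred beads are green (from Box A: 7 green of 9; then Box B has 14 total).
  1 green: C(7,1)C(2,2)/C(9,3) = 1/12; then P = C(5,2)/C(14,2) = 10/91
  2 green: C(7,2)C(2,1)/C(9,3) = 1/2; then P = C(6,2)/C(14,2) = 15/91
  3 green: C(7,3)C(2,0)/C(9,3) = 5/12; then P = C(7,2)/C(14,2) = 3/13
P(both green) = 205/1092 ≈ 0.1877.

205/1092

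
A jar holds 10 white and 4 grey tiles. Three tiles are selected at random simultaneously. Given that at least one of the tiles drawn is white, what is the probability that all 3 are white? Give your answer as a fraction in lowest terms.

1/3

P(all 3 white) = C(10,3)/C(14,3) = 30/91; P(at least one white) = 1 − C(4,3)/C(14,3) = 90/91.
Since 'all 3 white' ⊆ 'at least one white', P(all 3 | at least one) = 30/91 / 90/91 = 1/3 ≈ 0.3333.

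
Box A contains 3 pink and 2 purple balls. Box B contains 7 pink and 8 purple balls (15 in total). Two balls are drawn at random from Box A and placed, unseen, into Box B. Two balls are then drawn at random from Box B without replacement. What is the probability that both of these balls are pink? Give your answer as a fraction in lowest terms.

Condition on how many of the transferred balls are pink (from Box A: 3 pink of 5; then Box B has 17 total).
  0 pink: C(3,0)C(2,2)/C(5,2) = 1/10; then P = C(7,2)/C(17,2) = 21/136
  1 pink: C(3,1)C(2,1)/C(5,2) = 3/5; then P = C(8,2)/C(17,2) = 7/34
  2 pink: C(3,2)C(2,0)/C(5,2) = 3/10; then P = C(9,2)/C(17,2) = 9/34
P(both pink) = 297/1360 ≈ 0.2184.

297/1360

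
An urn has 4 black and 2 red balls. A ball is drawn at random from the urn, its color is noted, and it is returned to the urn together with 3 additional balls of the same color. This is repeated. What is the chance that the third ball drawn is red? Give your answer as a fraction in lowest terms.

1/3

Sum over the four possibilities for the first two draws (red/not-red each), tracking how the red count and total change by +3 per draw.
P(third is red) = 1/3 ≈ 0.3333. (In a Pólya urn every draw has the same marginal probability 2/6.)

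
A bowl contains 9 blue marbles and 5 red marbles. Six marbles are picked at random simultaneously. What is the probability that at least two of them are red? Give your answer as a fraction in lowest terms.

109/143

Sum the hypergeometric tail for j = 2,…,5 red marbles.
Favorable = C(5,2)·C(9,4) + C(5,3)·C(9,3) + C(5,4)·C(9,2) + C(5,5)·C(9,1) = 2289; total = C(14,6) = 3003.
P = 2289/3003 = 109/143 ≈ 0.7622.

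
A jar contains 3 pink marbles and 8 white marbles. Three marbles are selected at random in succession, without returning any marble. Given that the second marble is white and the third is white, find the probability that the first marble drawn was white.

P(first=white and the second marble is white and the third is white) = (8/11)·(7/10)·(6/9) = 56/165.
P(E) = Σ over first color = 28/165 + 56/165 = 28/55.
By Bayes, P(first=white | E) = 56/165 / 28/55 = 2/3 ≈ 0.6667.

2/3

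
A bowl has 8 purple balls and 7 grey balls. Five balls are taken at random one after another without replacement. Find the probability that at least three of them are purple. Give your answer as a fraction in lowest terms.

Sum the hypergeometric tail for j = 3,…,5 purple balls.
Favorable = C(8,3)·C(7,2) + C(8,4)·C(7,1) + C(8,5)·C(7,0) = 1722; total = C(15,5) = 3003.
P = 1722/3003 = 82/143 ≈ 0.5734.

82/143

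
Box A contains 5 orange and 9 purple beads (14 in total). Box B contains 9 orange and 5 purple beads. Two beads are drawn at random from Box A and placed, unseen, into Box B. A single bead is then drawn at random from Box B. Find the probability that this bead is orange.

Condition on how many of the transferred beads are orange (from Box A: 5 orange of 14; then Box B has 16 total).
  0 orange: C(5,0)C(9,2)/C(14,2) = 36/91; then P = 9/16
  1 orange: C(5,1)C(9,1)/C(14,2) = 45/91; then P = 10/16
  2 orange: C(5,2)C(9,0)/C(14,2) = 10/91; then P = 11/16
P(orange from Box B) = 17/28 ≈ 0.6071.

17/28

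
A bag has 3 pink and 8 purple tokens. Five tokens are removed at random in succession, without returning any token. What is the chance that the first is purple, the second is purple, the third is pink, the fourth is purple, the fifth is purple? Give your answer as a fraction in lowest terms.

Multiply the conditional probability of each draw in order, without replacement, so each draw removes one from its color and from the total.
P = (8/11) · (7/10) · (3/9) · (6/8) · (5/7) = 1/11 ≈ 0.0909.

1/11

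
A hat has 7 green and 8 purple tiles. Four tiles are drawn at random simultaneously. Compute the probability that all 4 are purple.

2/39

Unordered draws without replacement: count favorable combinations over C(15,4).
Favorable = C(7,0) · C(8,4) = 70; total = C(15,4) = 1365.
P = 70/1365 = 2/39 ≈ 0.0513.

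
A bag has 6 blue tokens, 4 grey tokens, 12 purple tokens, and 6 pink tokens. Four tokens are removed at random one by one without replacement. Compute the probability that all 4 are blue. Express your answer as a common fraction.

1/1365

Unordered draws without replacement: count favorable combinations over C(28,4).
Favorable = C(6,4) · C(4,0) · C(12,0) · C(6,0) = 15; total = C(28,4) = 20475.
P = 15/20475 = 1/1365 ≈ 0.0007.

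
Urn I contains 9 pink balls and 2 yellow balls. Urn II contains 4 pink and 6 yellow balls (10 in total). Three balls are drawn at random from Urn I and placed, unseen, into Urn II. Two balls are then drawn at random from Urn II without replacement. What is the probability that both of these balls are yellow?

168/715

Condition on how many of the transferred balls are yellow (from Urn I: 2 yellow of 11; then Urn II has 13 total).
  0 yellow: C(2,0)C(9,3)/C(11,3) = 28/55; then P = C(6,2)/C(13,2) = 5/26
  1 yellow: C(2,1)C(9,2)/C(11,3) = 24/55; then P = C(7,2)/C(13,2) = 7/26
  2 yellow: C(2,2)C(9,1)/C(11,3) = 3/55; then P = C(8,2)/C(13,2) = 14/39
P(both yellow) = 168/715 ≈ 0.2350.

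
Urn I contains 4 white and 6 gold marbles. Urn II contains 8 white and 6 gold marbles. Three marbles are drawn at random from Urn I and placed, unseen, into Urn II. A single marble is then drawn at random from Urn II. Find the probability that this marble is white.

Condition on how many of the transferred marbles are white (from Urn I: 4 white of 10; then Urn II has 17 total).
  0 white: C(4,0)C(6,3)/C(10,3) = 1/6; then P = 8/17
  1 white: C(4,1)C(6,2)/C(10,3) = 1/2; then P = 9/17
  2 white: C(4,2)C(6,1)/C(10,3) = 3/10; then P = 10/17
  3 white: C(4,3)C(6,0)/C(10,3) = 1/30; then P = 11/17
P(white from Urn II) = 46/85 ≈ 0.5412.

46/85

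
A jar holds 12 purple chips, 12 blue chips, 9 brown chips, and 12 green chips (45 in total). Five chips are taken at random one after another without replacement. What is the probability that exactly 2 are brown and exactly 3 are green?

80/12341

Unordered draws without replacement: count favorable combinations over C(45,5).
Favorable = C(12,0) · C(12,0) · C(9,2) · C(12,3) = 7920; total = C(45,5) = 1221759.
P = 7920/1221759 = 80/12341 ≈ 0.0065.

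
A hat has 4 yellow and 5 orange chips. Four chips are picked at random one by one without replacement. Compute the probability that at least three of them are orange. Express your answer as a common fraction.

5/14

Sum the hypergeometric tail for j = 3,…,4 orange chips.
Favorable = C(5,3)·C(4,1) + C(5,4)·C(4,0) = 45; total = C(9,4) = 126.
P = 45/126 = 5/14 ≈ 0.3571.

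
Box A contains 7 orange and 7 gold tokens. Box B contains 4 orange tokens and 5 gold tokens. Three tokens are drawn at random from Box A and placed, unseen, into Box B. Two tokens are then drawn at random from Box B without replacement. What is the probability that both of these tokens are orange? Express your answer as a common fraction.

Condition on how many of the transferred tokens are orange (from Box A: 7 orange of 14; then Box B has 12 total).
  0 orange: C(7,0)C(7,3)/C(14,3) = 5/52; then P = C(4,2)/C(12,2) = 1/11
  1 orange: C(7,1)C(7,2)/C(14,3) = 21/52; then P = C(5,2)/C(12,2) = 5/33
  2 orange: C(7,2)C(7,1)/C(14,3) = 21/52; then P = C(6,2)/C(12,2) = 5/22
  3 orange: C(7,3)C(7,0)/C(14,3) = 5/52; then P = C(7,2)/C(12,2) = 7/22
P(both orange) = 5/26 ≈ 0.1923.

5/26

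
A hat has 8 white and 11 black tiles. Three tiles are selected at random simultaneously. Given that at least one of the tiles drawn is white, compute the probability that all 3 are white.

14/201

P(all 3 white) = C(8,3)/C(19,3) = 56/969; P(at least one white) = 1 − C(11,3)/C(19,3) = 268/323.
Since 'all 3 white' ⊆ 'at least one white', P(all 3 | at least one) = 56/969 / 268/323 = 14/201 ≈ 0.0697.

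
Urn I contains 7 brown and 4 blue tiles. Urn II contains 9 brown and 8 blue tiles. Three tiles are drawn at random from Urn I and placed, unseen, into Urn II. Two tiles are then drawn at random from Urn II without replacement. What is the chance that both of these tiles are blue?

1019/5225

Condition on how many of the transferred tiles are blue (from Urn I: 4 blue of 11; then Urn II has 20 total).
  0 blue: C(4,0)C(7,3)/C(11,3) = 7/33; then P = C(8,2)/C(20,2) = 14/95
  1 blue: C(4,1)C(7,2)/C(11,3) = 28/55; then P = C(9,2)/C(20,2) = 18/95
  2 blue: C(4,2)C(7,1)/C(11,3) = 14/55; then P = C(10,2)/C(20,2) = 9/38
  3 blue: C(4,3)C(7,0)/C(11,3) = 4/165; then P = C(11,2)/C(20,2) = 11/38
P(both blue) = 1019/5225 ≈ 0.1950.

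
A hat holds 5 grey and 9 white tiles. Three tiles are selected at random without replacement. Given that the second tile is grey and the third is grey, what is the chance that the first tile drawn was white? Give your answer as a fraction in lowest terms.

3/4

P(first=white and the second tile is grey and the third is grey) = (9/14)·(5/13)·(4/12) = 15/182.
P(E) = Σ over first color = 5/182 + 15/182 = 10/91.
By Bayes, P(first=white | E) = 15/182 / 10/91 = 3/4 ≈ 0.7500.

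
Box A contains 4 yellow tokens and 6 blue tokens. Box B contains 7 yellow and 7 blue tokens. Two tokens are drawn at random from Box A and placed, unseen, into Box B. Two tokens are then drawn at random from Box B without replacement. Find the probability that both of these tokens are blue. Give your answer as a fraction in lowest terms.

223/900

Condition on how many of the transferred tokens are blue (from Box A: 6 blue of 10; then Box B has 16 total).
  0 blue: C(6,0)C(4,2)/C(10,2) = 2/15; then P = C(7,2)/C(16,2) = 7/40
  1 blue: C(6,1)C(4,1)/C(10,2) = 8/15; then P = C(8,2)/C(16,2) = 7/30
  2 blue: C(6,2)C(4,0)/C(10,2) = 1/3; then P = C(9,2)/C(16,2) = 3/10
P(both blue) = 223/900 ≈ 0.2478.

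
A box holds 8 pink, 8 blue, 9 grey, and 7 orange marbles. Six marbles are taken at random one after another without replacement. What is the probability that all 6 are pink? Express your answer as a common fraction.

1/32364

Unordered draws without replacement: count favorable combinations over C(32,6).
Favorable = C(8,6) · C(8,0) · C(9,0) · C(7,0) = 28; total = C(32,6) = 906192.
P = 28/906192 = 1/32364 ≈ 0.0000.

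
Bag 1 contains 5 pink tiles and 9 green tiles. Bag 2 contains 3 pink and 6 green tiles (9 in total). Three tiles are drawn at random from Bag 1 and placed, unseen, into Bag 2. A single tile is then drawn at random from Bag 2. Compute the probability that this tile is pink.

Condition on how many of the transferred tiles are pink (from Bag 1: 5 pink of 14; then Bag 2 has 12 total).
  0 pink: C(5,0)C(9,3)/C(14,3) = 3/13; then P = 3/12
  1 pink: C(5,1)C(9,2)/C(14,3) = 45/91; then P = 4/12
  2 pink: C(5,2)C(9,1)/C(14,3) = 45/182; then P = 5/12
  3 pink: C(5,3)C(9,0)/C(14,3) = 5/182; then P = 6/12
P(pink from Bag 2) = 19/56 ≈ 0.3393.

19/56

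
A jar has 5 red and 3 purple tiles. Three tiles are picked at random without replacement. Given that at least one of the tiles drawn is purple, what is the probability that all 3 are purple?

P(all 3 purple) = C(3,3)/C(8,3) = 1/56; P(at least one purple) = 1 − C(5,3)/C(8,3) = 23/28.
Since 'all 3 purple' ⊆ 'at least one purple', P(all 3 | at least one) = 1/56 / 23/28 = 1/46 ≈ 0.0217.

1/46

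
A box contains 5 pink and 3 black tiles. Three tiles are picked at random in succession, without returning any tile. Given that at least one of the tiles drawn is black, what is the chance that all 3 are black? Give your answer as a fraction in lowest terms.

P(all 3 black) = C(3,3)/C(8,3) = 1/56; P(at least one black) = 1 − C(5,3)/C(8,3) = 23/28.
Since 'all 3 black' ⊆ 'at least one black', P(all 3 | at least one) = 1/56 / 23/28 = 1/46 ≈ 0.0217.

1/46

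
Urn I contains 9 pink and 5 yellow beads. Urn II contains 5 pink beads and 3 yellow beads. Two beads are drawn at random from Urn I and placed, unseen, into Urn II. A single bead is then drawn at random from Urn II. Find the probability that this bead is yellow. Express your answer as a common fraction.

13/35

Condition on how many of the transferred beads are yellow (from Urn I: 5 yellow of 14; then Urn II has 10 total).
  0 yellow: C(5,0)C(9,2)/C(14,2) = 36/91; then P = 3/10
  1 yellow: C(5,1)C(9,1)/C(14,2) = 45/91; then P = 4/10
  2 yellow: C(5,2)C(9,0)/C(14,2) = 10/91; then P = 5/10
P(yellow from Urn II) = 13/35 ≈ 0.3714.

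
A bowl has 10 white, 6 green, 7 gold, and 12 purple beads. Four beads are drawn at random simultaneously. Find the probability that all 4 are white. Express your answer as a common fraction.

3/748

Unordered draws without replacement: count favorable combinations over C(35,4).
Favorable = C(10,4) · C(6,0) · C(7,0) · C(12,0) = 210; total = C(35,4) = 52360.
P = 210/52360 = 3/748 ≈ 0.0040.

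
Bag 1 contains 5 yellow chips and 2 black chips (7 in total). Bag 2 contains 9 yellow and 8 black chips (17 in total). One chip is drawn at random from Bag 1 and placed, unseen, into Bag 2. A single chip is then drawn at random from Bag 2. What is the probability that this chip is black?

Condition on how many of the transferred chips are black (from Bag 1: 2 black of 7; then Bag 2 has 18 total).
  0 black: C(2,0)C(5,1)/C(7,1) = 5/7; then P = 8/18
  1 black: C(2,1)C(5,0)/C(7,1) = 2/7; then P = 9/18
P(black from Bag 2) = 29/63 ≈ 0.4603.

29/63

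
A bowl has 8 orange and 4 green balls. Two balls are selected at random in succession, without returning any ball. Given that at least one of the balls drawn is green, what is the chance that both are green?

P(both green) = C(4,2)/C(12,2) = 1/11; P(at least one green) = 1 − C(8,2)/C(12,2) = 19/33.
Since 'both green' ⊆ 'at least one green', P(both | at least one) = 1/11 / 19/33 = 3/19 ≈ 0.1579.

3/19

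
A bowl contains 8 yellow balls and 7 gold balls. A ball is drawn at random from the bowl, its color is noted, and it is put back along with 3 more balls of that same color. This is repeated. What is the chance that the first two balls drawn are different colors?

56/135

Either yellow then gold, or gold then yellow; after the first draw the total is 18.
P = (8/15)·(7/18) + (7/15)·(8/18) = 56/135 ≈ 0.4148.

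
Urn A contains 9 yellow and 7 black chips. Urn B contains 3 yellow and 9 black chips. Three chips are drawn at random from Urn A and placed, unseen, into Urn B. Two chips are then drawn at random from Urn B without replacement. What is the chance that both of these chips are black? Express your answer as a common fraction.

Condition on how many of the transferred chips are black (from Urn A: 7 black of 16; then Urn B has 15 total).
  0 black: C(7,0)C(9,3)/C(16,3) = 3/20; then P = C(9,2)/C(15,2) = 12/35
  1 black: C(7,1)C(9,2)/C(16,3) = 9/20; then P = C(10,2)/C(15,2) = 3/7
  2 black: C(7,2)C(9,1)/C(16,3) = 27/80; then P = C(11,2)/C(15,2) = 11/21
  3 black: C(7,3)C(9,0)/C(16,3) = 1/16; then P = C(12,2)/C(15,2) = 22/35
P(both black) = 1289/2800 ≈ 0.4604.

1289/2800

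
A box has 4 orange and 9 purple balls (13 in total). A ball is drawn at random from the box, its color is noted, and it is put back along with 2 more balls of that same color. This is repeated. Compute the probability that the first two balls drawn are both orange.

After a orange draw the box holds 6 orange out of 15.
P = (4/13)·(6/15) = 8/65 ≈ 0.1231.

8/65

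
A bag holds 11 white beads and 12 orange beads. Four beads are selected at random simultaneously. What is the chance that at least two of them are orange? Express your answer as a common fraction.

17/23

Sum the hypergeometric tail for j = 2,…,4 orange beads.
Favorable = C(12,2)·C(11,2) + C(12,3)·C(11,1) + C(12,4)·C(11,0) = 6545; total = C(23,4) = 8855.
P = 6545/8855 = 17/23 ≈ 0.7391.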